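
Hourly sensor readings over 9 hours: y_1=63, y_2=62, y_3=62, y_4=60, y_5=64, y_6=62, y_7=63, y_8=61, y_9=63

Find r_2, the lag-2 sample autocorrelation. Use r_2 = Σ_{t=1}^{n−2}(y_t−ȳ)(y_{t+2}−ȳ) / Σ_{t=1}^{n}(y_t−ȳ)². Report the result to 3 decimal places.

Mean ȳ = (63 + 62 + 62 + 60 + 64 + 62 + 63 + 61 + 63)/9 = 62.2222
Σ(y_t−ȳ)(y_{t+2}−ȳ) = (-0.1728) + (0.4938) + (-0.3951) + (0.4938) + (1.3827) + (0.2716) + (0.6049) = 2.6790
Denominator Σ(y_t−ȳ)² = 11.5556
r_2 = 2.6790 / 11.5556 = 0.232

0.232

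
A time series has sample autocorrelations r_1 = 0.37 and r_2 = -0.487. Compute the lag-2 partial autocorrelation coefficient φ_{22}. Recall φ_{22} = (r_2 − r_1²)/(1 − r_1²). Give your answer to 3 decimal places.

φ_{22} = (r_2 − r_1²) / (1 − r_1²)
r_1² = (0.37)² = 0.1369
Numerator = -0.487 − 0.1369 = -0.6239; denominator = 1 − 0.1369 = 0.8631
φ_{22} = -0.6239 / 0.8631 = -0.723

-0.723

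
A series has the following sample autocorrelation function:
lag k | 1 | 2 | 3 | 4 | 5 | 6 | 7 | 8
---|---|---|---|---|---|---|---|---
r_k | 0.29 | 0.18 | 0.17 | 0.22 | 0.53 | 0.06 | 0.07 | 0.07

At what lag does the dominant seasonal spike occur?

The largest autocorrelation is r_5 = 0.53; the remaining lags stay at or below 0.29. The elevated value at lag 1 (0.29), dropping to 0.18 at lag 2, reflects decaying short-term dependence rather than seasonality.
The dominant spike at lag 5 indicates a seasonal period of 5.

5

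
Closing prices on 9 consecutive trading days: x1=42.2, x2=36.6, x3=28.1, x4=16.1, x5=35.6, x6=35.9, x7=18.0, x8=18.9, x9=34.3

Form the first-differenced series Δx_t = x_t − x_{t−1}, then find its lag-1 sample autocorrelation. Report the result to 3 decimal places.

-0.089

First differences Δx: -5.6, -8.5, -12.0, 19.5, 0.3, -17.9, 0.9, 15.4
Mean of differences = -0.9875
Numerator Σ(Δx_t−Δx̄)(Δx_{t+1}−Δx̄) = -104.6239
Denominator Σ(Δx_t−Δx̄)² = 1178.5288
r_1(Δx) = -104.6239 / 1178.5288 = -0.089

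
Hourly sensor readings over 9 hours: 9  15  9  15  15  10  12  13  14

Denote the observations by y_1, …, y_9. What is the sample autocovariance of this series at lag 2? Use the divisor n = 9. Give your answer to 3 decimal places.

Mean ȳ = (9 + 15 + 9 + 15 + 15 + 10 + 12 + 13 + 14)/9 = 12.4444
Σ_{t=1}^{7}(y_t−ȳ)(y_{t+2}−ȳ) = 0.1605
γ_2 = 0.1605 / 9 = 0.018

0.018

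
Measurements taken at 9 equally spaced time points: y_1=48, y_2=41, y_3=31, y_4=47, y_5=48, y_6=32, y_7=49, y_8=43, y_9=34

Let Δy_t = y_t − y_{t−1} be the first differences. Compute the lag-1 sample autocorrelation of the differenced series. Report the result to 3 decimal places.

First differences Δy: -7, -10, 16, 1, -16, 17, -6, -9
Mean of differences = -1.7500
Numerator Σ(Δy_t−Δȳ)(Δy_{t+1}−Δȳ) = -409.5625
Denominator Σ(Δy_t−Δȳ)² = 1043.5000
r_1(Δy) = -409.5625 / 1043.5000 = -0.392

-0.392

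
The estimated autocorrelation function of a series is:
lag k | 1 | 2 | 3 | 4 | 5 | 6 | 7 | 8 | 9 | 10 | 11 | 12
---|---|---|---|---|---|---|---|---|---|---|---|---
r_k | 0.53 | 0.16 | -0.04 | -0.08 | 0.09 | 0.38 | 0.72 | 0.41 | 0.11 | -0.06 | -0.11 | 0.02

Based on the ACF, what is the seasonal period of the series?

7

The largest autocorrelation is r_7 = 0.72; the remaining lags stay at or below 0.53. The elevated value at lag 1 (0.53), dropping to 0.16 at lag 2, reflects decaying short-term dependence rather than seasonality.
The dominant spike at lag 7 indicates a seasonal period of 7.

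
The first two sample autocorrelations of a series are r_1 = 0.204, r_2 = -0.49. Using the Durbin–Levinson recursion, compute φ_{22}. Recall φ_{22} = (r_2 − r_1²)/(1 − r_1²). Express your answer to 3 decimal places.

φ_{22} = (r_2 − r_1²) / (1 − r_1²)
r_1² = (0.204)² = 0.041616
Numerator = -0.49 − 0.0416 = -0.5316; denominator = 1 − 0.0416 = 0.9584
φ_{22} = -0.5316 / 0.9584 = -0.555

-0.555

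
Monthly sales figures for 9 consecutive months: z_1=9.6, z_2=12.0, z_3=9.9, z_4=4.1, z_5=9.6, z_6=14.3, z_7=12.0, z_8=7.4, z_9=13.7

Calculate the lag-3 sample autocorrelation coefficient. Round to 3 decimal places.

0.081

Mean z̄ = (9.6 + 12.0 + 9.9 + 4.1 + 9.6 + 14.3 + 12.0 + 7.4 + 13.7)/9 = 10.2889
Numerator Σ_{t=1}^{6}(z_t−z̄)(z_{t+3}−z̄) = 6.6074
Denominator Σ(z_t−z̄)² = 81.3289
r_3 = 6.6074 / 81.3289 = 0.081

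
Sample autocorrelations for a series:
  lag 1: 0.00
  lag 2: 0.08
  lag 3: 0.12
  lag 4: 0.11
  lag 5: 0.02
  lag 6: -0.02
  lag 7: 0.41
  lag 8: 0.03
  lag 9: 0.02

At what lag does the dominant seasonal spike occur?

The largest autocorrelation is r_7 = 0.41; the remaining lags stay at or below 0.12.
The dominant spike at lag 7 indicates a seasonal period of 7.

7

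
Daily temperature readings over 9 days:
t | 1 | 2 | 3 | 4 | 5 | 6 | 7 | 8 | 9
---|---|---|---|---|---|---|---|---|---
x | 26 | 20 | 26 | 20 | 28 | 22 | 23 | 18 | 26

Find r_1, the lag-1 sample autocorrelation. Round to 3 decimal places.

Mean x̄ = (26 + 20 + 26 + 20 + 28 + 22 + 23 + 18 + 26)/9 = 23.2222
Numerator Σ_{t=1}^{8}(x_t−x̄)(x_{t+1}−x̄) = -61.1605
Denominator Σ(x_t−x̄)² = 95.5556
r_1 = -61.1605 / 95.5556 = -0.640

-0.640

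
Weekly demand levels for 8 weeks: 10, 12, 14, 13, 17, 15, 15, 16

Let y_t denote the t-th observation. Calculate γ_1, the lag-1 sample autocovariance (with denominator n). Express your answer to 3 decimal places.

Mean ȳ = (10 + 12 + 14 + 13 + 17 + 15 + 15 + 16)/8 = 14.0000
Deviations: -4.0000, -2.0000, 0.0000, -1.0000, 3.0000, 1.0000, 1.0000, 2.0000
Σ_{t=1}^{7}(y_t−ȳ)(y_{t+1}−ȳ) = 11.0000
γ_1 = 11.0000 / 8 = 1.375

1.375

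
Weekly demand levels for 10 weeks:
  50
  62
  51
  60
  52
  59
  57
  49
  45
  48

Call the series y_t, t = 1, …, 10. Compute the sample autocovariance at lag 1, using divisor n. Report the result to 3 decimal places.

0.461

Mean ȳ = (50 + 62 + 51 + 60 + 52 + 59 + 57 + 49 + 45 + 48)/10 = 53.3000
Σ_{t=1}^{9}(y_t−ȳ)(y_{t+1}−ȳ) = 4.6100
γ_1 = 4.6100 / 10 = 0.461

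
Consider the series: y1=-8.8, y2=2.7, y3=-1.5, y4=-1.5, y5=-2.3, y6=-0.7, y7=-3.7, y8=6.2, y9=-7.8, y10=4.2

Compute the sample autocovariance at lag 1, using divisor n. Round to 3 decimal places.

Mean ȳ = (-8.8 + 2.7 − 1.5 − 1.5 − 2.3 − 0.7 − 3.7 + 6.2 − 7.8 + 4.2)/10 = -1.3200
Σ_{t=1}^{9}(y_t−ȳ)(y_{t+1}−ȳ) = -135.0644
γ_1 = -135.0644 / 10 = -13.506

-13.506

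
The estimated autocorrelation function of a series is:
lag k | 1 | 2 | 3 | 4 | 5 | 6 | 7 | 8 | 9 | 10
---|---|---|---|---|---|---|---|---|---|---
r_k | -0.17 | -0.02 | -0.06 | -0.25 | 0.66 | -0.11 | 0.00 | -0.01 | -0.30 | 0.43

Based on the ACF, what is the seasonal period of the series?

The largest autocorrelation is r_5 = 0.66, with a weaker echo at lag 10 (0.43); the remaining lags stay at or below 0.00.
The dominant spike at lag 5 indicates a seasonal period of 5.

5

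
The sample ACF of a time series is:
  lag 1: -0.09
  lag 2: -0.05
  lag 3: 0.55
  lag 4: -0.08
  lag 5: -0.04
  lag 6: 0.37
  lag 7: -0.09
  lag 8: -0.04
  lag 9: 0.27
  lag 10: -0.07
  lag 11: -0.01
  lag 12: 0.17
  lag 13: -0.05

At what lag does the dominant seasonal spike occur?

3

The largest autocorrelation is r_3 = 0.55, with weaker echoes at lags 6 (0.37), 9 (0.27) and 12 (0.17); the remaining lags stay at or below -0.01.
The dominant spike at lag 3 indicates a seasonal period of 3.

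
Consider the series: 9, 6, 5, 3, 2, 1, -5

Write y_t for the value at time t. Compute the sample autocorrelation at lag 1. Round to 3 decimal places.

Mean ȳ = (9 + 6 + 5 + 3 + 2 + 1 − 5)/7 = 3.0000
Σ(y_t−ȳ)(y_{t+1}−ȳ) = (18.0000) + (6.0000) + (0.0000) + (0.0000) + (2.0000) + (16.0000) = 42.0000
Denominator Σ(y_t−ȳ)² = 118.0000
r_1 = 42.0000 / 118.0000 = 0.356

0.356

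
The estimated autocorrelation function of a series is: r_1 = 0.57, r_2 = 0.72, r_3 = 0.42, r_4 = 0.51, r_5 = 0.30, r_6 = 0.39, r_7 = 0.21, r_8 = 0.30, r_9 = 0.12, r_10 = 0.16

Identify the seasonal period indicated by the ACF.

2

The largest autocorrelation is r_2 = 0.72; the remaining lags stay at or below 0.57.
The dominant spike at lag 2 indicates a seasonal period of 2.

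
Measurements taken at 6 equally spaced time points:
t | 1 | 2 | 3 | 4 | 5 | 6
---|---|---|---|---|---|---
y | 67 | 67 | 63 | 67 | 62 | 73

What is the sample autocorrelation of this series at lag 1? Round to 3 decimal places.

Mean ȳ = (67 + 67 + 63 + 67 + 62 + 73)/6 = 66.5000
Deviations from mean: 0.5000, 0.5000, -3.5000, 0.5000, -4.5000, 6.5000
Σ(y_t−ȳ)(y_{t+1}−ȳ) = (0.2500) + (-1.7500) + (-1.7500) + (-2.2500) + (-29.2500) = -34.7500
Denominator Σ(y_t−ȳ)² = 75.5000
r_1 = -34.7500 / 75.5000 = -0.460

-0.460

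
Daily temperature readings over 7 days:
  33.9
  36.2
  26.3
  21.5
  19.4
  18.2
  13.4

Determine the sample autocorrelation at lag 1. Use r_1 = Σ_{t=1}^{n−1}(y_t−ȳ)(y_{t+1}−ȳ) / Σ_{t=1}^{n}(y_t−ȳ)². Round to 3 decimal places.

Mean ȳ = (33.9 + 36.2 + 26.3 + 21.5 + 19.4 + 18.2 + 13.4)/7 = 24.1286
Deviations from mean: 9.7714, 12.0714, 2.1714, -2.6286, -4.7286, -5.9286, -10.7286
Σ(y_t−ȳ)(y_{t+1}−ȳ) = (117.9551) + (26.2122) + (-5.7078) + (12.4294) + (28.0337) + (63.6051) = 242.5278
Denominator Σ(y_t−ȳ)² = 425.4343
r_1 = 242.5278 / 425.4343 = 0.570

0.570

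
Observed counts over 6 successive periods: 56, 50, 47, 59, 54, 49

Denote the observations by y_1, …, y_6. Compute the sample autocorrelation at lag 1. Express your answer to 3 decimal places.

Mean ȳ = (56 + 50 + 47 + 59 + 54 + 49)/6 = 52.5000
Deviations from mean: 3.5000, -2.5000, -5.5000, 6.5000, 1.5000, -3.5000
Σ(y_t−ȳ)(y_{t+1}−ȳ) = (-8.7500) + (13.7500) + (-35.7500) + (9.7500) + (-5.2500) = -26.2500
Denominator Σ(y_t−ȳ)² = 105.5000
r_1 = -26.2500 / 105.5000 = -0.249

-0.249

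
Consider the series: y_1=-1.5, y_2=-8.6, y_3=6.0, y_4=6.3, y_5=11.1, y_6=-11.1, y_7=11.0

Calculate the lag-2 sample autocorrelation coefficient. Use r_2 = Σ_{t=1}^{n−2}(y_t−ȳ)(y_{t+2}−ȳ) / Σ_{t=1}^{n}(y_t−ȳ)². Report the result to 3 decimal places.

Mean ȳ = (-1.5 − 8.6 + 6.0 + 6.3 + 11.1 − 11.1 + 11.0)/7 = 1.8857
Deviations from mean: -3.3857, -10.4857, 4.1143, 4.4143, 9.2143, -12.9857, 9.1143
Numerator Σ_{t=1}^{5}(y_t−ȳ)(y_{t+2}−ȳ) = 4.3524
Denominator Σ(y_t−ȳ)² = 494.4286
r_2 = 4.3524 / 494.4286 = 0.009

0.009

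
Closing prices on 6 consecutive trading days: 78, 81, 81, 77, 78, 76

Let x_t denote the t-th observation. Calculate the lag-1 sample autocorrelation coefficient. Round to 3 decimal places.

Mean x̄ = (78 + 81 + 81 + 77 + 78 + 76)/6 = 78.5000
Numerator Σ_{t=1}^{5}(x_t−x̄)(x_{t+1}−x̄) = 3.2500
Denominator Σ(x_t−x̄)² = 21.5000
r_1 = 3.2500 / 21.5000 = 0.151

0.151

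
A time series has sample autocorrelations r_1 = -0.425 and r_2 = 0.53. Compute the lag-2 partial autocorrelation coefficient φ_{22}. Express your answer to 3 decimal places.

φ_{22} = (r_2 − r_1²) / (1 − r_1²)
r_1² = (-0.425)² = 0.180625
Numerator = 0.53 − 0.1806 = 0.3494; denominator = 1 − 0.1806 = 0.8194
φ_{22} = 0.3494 / 0.8194 = 0.426

0.426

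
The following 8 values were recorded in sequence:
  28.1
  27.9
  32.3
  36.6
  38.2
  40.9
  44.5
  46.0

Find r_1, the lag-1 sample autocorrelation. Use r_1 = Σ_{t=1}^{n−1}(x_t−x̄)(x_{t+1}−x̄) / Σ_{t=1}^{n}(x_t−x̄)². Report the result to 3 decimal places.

0.670

Mean x̄ = (28.1 + 27.9 + 32.3 + 36.6 + 38.2 + 40.9 + 44.5 + 46.0)/8 = 36.8125
Numerator Σ_{t=1}^{7}(x_t−x̄)(x_{t+1}−x̄) = 226.2548
Denominator Σ(x_t−x̄)² = 337.8888
r_1 = 226.2548 / 337.8888 = 0.670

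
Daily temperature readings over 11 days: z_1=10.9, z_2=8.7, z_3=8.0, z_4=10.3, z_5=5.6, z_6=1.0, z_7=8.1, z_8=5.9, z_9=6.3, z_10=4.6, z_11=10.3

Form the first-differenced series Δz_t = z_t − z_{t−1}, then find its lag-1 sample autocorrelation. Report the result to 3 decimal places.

-0.339

First differences Δz: -2.2, -0.7, 2.3, -4.7, -4.6, 7.1, -2.2, 0.4, -1.7, 5.7
Mean of differences = -0.0600
Numerator Σ(Δz_t−Δz̄)(Δz_{t+1}−Δz̄) = -49.0396
Denominator Σ(Δz_t−Δz̄)² = 144.6240
r_1(Δz) = -49.0396 / 144.6240 = -0.339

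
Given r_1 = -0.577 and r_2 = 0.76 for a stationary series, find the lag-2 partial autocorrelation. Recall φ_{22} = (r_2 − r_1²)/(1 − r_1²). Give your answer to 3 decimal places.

φ_{22} = (r_2 − r_1²) / (1 − r_1²)
r_1² = (-0.577)² = 0.332929
Numerator = 0.76 − 0.3329 = 0.4271; denominator = 1 − 0.3329 = 0.6671
φ_{22} = 0.4271 / 0.6671 = 0.640

0.640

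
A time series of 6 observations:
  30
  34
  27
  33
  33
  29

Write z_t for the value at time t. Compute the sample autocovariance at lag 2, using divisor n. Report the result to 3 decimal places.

-0.333

Mean z̄ = (30 + 34 + 27 + 33 + 33 + 29)/6 = 31.0000
Deviations: -1.0000, 3.0000, -4.0000, 2.0000, 2.0000, -2.0000
Σ_{t=1}^{4}(z_t−z̄)(z_{t+2}−z̄) = -2.0000
γ_2 = -2.0000 / 6 = -0.333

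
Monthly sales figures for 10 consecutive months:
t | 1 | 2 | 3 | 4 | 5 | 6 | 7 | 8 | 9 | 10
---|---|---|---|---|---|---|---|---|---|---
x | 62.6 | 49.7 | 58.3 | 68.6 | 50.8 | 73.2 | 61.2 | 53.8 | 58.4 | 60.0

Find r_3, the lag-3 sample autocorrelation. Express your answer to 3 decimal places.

0.297

Mean x̄ = (62.6 + 49.7 + 58.3 + 68.6 + 50.8 + 73.2 + 61.2 + 53.8 + 58.4 + 60.0)/10 = 59.6600
Numerator Σ_{t=1}^{7}(x_t−x̄)(x_{t+3}−x̄) = 145.2652
Denominator Σ(x_t−x̄)² = 489.8640
r_3 = 145.2652 / 489.8640 = 0.297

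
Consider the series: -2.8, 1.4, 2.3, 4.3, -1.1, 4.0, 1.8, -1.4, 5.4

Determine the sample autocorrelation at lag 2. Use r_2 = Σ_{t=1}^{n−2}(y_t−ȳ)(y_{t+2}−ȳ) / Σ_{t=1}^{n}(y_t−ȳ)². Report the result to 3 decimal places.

Mean ȳ = (-2.8 + 1.4 + 2.3 + 4.3 − 1.1 + 4.0 + 1.8 − 1.4 + 5.4)/9 = 1.5444
Σ(y_t−ȳ)(y_{t+2}−ȳ) = (-3.2825) + (-0.3980) + (-1.9980) + (6.7664) + (-0.6758) + (-7.2302) + (0.9853) = -5.8328
Denominator Σ(y_t−ȳ)² = 63.6822
r_2 = -5.8328 / 63.6822 = -0.092

-0.092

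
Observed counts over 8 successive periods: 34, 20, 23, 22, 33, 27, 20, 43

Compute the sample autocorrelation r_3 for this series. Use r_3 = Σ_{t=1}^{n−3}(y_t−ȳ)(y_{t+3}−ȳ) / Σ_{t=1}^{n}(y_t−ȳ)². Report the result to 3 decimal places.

Mean ȳ = (34 + 20 + 23 + 22 + 33 + 27 + 20 + 43)/8 = 27.7500
Σ(y_t−ȳ)(y_{t+3}−ȳ) = (-35.9375) + (-40.6875) + (3.5625) + (44.5625) + (80.0625) = 51.5625
Denominator Σ(y_t−ȳ)² = 475.5000
r_3 = 51.5625 / 475.5000 = 0.108

0.108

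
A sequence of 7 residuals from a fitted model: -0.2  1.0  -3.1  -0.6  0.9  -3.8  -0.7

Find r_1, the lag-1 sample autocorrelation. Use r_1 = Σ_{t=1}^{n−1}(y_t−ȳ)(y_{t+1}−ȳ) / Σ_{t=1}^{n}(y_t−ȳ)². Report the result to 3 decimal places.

Mean ȳ = (-0.2 + 1.0 − 3.1 − 0.6 + 0.9 − 3.8 − 0.7)/7 = -0.9286
Σ(y_t−ȳ)(y_{t+1}−ȳ) = (1.4051) + (-4.1878) + (-0.7135) + (0.6008) + (-5.2506) + (-0.6563) = -8.8022
Denominator Σ(y_t−ȳ)² = 20.7143
r_1 = -8.8022 / 20.7143 = -0.425

-0.425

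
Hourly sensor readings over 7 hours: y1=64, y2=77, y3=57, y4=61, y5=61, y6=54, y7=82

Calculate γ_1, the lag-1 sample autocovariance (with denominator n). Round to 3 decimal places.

Mean ȳ = (64 + 77 + 57 + 61 + 61 + 54 + 82)/7 = 65.1429
Deviations: -1.1429, 11.8571, -8.1429, -4.1429, -4.1429, -11.1429, 16.8571
Σ_{t=1}^{6}(y_t−ȳ)(y_{t+1}−ȳ) = -200.8776
γ_1 = -200.8776 / 7 = -28.697

-28.697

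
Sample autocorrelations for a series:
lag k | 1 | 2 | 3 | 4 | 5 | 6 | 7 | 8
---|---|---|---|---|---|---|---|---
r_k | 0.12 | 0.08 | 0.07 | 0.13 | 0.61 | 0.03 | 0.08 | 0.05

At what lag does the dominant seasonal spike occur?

5

The largest autocorrelation is r_5 = 0.61; the remaining lags stay at or below 0.13.
The dominant spike at lag 5 indicates a seasonal period of 5.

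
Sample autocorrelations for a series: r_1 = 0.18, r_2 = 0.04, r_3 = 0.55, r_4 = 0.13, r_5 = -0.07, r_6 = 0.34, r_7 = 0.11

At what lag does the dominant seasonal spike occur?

3

The largest autocorrelation is r_3 = 0.55, with a weaker echo at lag 6 (0.34); the remaining lags stay at or below 0.18.
The dominant spike at lag 3 indicates a seasonal period of 3.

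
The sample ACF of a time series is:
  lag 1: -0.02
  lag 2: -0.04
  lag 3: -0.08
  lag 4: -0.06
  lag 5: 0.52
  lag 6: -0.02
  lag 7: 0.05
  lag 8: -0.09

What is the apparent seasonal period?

5

The largest autocorrelation is r_5 = 0.52; the remaining lags stay at or below 0.05.
The dominant spike at lag 5 indicates a seasonal period of 5.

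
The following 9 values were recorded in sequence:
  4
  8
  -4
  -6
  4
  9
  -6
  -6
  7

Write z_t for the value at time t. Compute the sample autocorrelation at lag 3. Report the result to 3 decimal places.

0.105

Mean z̄ = (4 + 8 − 4 − 6 + 4 + 9 − 6 − 6 + 7)/9 = 1.1111
Σ(z_t−z̄)(z_{t+3}−z̄) = (-20.5432) + (19.9012) + (-40.3210) + (50.5679) + (-20.5432) + (46.4568) = 35.5185
Denominator Σ(z_t−z̄)² = 338.8889
r_3 = 35.5185 / 338.8889 = 0.105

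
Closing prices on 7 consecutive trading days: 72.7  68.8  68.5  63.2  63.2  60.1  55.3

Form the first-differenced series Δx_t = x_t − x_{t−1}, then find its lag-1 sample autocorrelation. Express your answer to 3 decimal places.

-0.625

First differences Δx: -3.9, -0.3, -5.3, 0.0, -3.1, -4.8
Mean of differences = -2.9000
Numerator Σ(Δx_t−Δx̄)(Δx_{t+1}−Δx̄) = -16.0000
Denominator Σ(Δx_t−Δx̄)² = 25.5800
r_1(Δx) = -16.0000 / 25.5800 = -0.625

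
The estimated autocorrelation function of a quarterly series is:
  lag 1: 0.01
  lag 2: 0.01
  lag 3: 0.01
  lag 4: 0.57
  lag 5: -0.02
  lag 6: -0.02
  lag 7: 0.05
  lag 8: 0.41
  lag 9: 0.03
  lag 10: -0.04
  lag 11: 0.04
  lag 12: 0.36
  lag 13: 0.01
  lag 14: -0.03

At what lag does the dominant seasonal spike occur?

The largest autocorrelation is r_4 = 0.57, with weaker echoes at lags 8 (0.41) and 12 (0.36); the remaining lags stay at or below 0.05.
The dominant spike at lag 4 indicates a seasonal period of 4.

4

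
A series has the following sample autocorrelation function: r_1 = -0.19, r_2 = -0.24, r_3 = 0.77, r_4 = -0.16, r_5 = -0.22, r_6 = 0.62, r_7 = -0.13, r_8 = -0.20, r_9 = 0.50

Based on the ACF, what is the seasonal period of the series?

3

The largest autocorrelation is r_3 = 0.77, with weaker echoes at lags 6 (0.62) and 9 (0.50); the remaining lags stay at or below -0.13.
The dominant spike at lag 3 indicates a seasonal period of 3.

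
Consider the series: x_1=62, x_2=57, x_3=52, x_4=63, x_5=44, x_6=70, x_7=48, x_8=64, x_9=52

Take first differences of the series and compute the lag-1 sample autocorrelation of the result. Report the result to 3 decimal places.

-0.886

First differences Δx: -5, -5, 11, -19, 26, -22, 16, -12
Mean of differences = -1.2500
Numerator Σ(Δx_t−Δx̄)(Δx_{t+1}−Δx̄) = -1841.8125
Denominator Σ(Δx_t−Δx̄)² = 2079.5000
r_1(Δx) = -1841.8125 / 2079.5000 = -0.886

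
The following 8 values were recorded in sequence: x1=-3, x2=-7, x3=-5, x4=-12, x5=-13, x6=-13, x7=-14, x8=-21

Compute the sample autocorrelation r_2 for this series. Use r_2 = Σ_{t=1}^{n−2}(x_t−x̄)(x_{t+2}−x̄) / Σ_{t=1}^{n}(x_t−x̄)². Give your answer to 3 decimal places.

0.256

Mean x̄ = (-3 − 7 − 5 − 12 − 13 − 13 − 14 − 21)/8 = -11.0000
Deviations from mean: 8.0000, 4.0000, 6.0000, -1.0000, -2.0000, -2.0000, -3.0000, -10.0000
Numerator Σ_{t=1}^{6}(x_t−x̄)(x_{t+2}−x̄) = 60.0000
Denominator Σ(x_t−x̄)² = 234.0000
r_2 = 60.0000 / 234.0000 = 0.256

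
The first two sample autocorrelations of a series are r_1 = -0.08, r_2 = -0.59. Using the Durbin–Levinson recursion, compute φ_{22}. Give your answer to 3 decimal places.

-0.600

φ_{22} = (r_2 − r_1²) / (1 − r_1²)
r_1² = (-0.08)² = 0.0064
Numerator = -0.59 − 0.0064 = -0.5964; denominator = 1 − 0.0064 = 0.9936
φ_{22} = -0.5964 / 0.9936 = -0.600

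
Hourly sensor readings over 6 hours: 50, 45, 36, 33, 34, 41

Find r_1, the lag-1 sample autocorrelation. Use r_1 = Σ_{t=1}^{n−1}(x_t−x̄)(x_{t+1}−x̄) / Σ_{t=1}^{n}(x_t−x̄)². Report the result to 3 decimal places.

Mean x̄ = (50 + 45 + 36 + 33 + 34 + 41)/6 = 39.8333
Numerator Σ_{t=1}^{5}(x_t−x̄)(x_{t+1}−x̄) = 91.9722
Denominator Σ(x_t−x̄)² = 226.8333
r_1 = 91.9722 / 226.8333 = 0.405

0.405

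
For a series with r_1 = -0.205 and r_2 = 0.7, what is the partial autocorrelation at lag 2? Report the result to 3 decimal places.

0.687

φ_{22} = (r_2 − r_1²) / (1 − r_1²)
r_1² = (-0.205)² = 0.042025
Numerator = 0.7 − 0.0420 = 0.6580; denominator = 1 − 0.0420 = 0.9580
φ_{22} = 0.6580 / 0.9580 = 0.687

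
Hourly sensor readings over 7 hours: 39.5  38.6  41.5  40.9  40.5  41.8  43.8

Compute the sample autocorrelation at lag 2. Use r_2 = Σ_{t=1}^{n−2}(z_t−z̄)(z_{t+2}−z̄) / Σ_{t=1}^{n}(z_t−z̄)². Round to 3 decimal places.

Mean z̄ = (39.5 + 38.6 + 41.5 + 40.9 + 40.5 + 41.8 + 43.8)/7 = 40.9429
Deviations from mean: -1.4429, -2.3429, 0.5571, -0.0429, -0.4429, 0.8571, 2.8571
Σ(z_t−z̄)(z_{t+2}−z̄) = (-0.8039) + (0.1004) + (-0.2467) + (-0.0367) + (-1.2653) = -2.2522
Denominator Σ(z_t−z̄)² = 16.9771
r_2 = -2.2522 / 16.9771 = -0.133

-0.133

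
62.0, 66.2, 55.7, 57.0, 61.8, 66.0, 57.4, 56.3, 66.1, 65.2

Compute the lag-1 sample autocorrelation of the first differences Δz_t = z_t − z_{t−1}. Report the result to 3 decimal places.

First differences Δz: 4.2, -10.5, 1.3, 4.8, 4.2, -8.6, -1.1, 9.8, -0.9
Mean of differences = 0.3556
Numerator Σ(Δz_t−Δz̄)(Δz_{t+1}−Δz̄) = -77.7009
Denominator Σ(Δz_t−Δz̄)² = 341.1422
r_1(Δz) = -77.7009 / 341.1422 = -0.228

-0.228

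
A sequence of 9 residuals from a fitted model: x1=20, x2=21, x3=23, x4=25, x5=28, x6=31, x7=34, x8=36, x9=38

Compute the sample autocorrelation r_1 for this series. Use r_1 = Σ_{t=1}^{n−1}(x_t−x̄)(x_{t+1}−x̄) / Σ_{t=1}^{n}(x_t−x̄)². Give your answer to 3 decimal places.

0.708

Mean x̄ = (20 + 21 + 23 + 25 + 28 + 31 + 34 + 36 + 38)/9 = 28.4444
Numerator Σ_{t=1}^{8}(x_t−x̄)(x_{t+1}−x̄) = 250.9136
Denominator Σ(x_t−x̄)² = 354.2222
r_1 = 250.9136 / 354.2222 = 0.708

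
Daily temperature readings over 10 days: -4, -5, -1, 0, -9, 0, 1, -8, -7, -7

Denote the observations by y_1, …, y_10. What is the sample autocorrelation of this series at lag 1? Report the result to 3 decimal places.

-0.079

Mean ȳ = (-4 − 5 − 1 + 0 − 9 + 0 + 1 − 8 − 7 − 7)/10 = -4.0000
Numerator Σ_{t=1}^{9}(y_t−ȳ)(y_{t+1}−ȳ) = -10.0000
Denominator Σ(y_t−ȳ)² = 126.0000
r_1 = -10.0000 / 126.0000 = -0.079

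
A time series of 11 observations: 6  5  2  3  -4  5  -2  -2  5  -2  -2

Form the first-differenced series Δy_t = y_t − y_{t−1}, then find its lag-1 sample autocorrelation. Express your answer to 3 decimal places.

-0.668

First differences Δy: -1, -3, 1, -7, 9, -7, 0, 7, -7, 0
Mean of differences = -0.8000
Numerator Σ(Δy_t−Δȳ)(Δy_{t+1}−Δȳ) = -188.2400
Denominator Σ(Δy_t−Δȳ)² = 281.6000
r_1(Δy) = -188.2400 / 281.6000 = -0.668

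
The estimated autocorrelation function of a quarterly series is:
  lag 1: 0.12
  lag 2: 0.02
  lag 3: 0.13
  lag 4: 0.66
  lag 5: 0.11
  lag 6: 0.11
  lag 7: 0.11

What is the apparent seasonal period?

The largest autocorrelation is r_4 = 0.66; the remaining lags stay at or below 0.13.
The dominant spike at lag 4 indicates a seasonal period of 4.

4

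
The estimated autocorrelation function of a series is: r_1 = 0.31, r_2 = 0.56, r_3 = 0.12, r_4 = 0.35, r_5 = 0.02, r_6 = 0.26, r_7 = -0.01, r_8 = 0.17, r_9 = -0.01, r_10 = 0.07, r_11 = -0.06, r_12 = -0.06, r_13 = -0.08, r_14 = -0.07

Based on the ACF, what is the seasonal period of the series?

2

The largest autocorrelation is r_2 = 0.56, with a weaker echo at lag 4 (0.35); the remaining lags stay at or below 0.31.
The dominant spike at lag 2 indicates a seasonal period of 2.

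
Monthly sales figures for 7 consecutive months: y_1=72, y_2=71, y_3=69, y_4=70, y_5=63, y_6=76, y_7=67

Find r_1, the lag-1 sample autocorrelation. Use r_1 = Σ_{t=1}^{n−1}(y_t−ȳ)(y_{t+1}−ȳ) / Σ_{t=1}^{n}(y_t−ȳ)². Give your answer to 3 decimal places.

Mean ȳ = (72 + 71 + 69 + 70 + 63 + 76 + 67)/7 = 69.7143
Deviations from mean: 2.2857, 1.2857, -0.7143, 0.2857, -6.7143, 6.2857, -2.7143
Σ(y_t−ȳ)(y_{t+1}−ȳ) = (2.9388) + (-0.9184) + (-0.2041) + (-1.9184) + (-42.2041) + (-17.0612) = -59.3673
Denominator Σ(y_t−ȳ)² = 99.4286
r_1 = -59.3673 / 99.4286 = -0.597

-0.597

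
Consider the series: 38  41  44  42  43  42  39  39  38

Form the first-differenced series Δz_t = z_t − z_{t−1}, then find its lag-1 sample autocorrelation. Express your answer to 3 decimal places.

0.088

First differences Δz: 3, 3, -2, 1, -1, -3, 0, -1
Mean of differences = 0.0000
Numerator Σ(Δz_t−Δz̄)(Δz_{t+1}−Δz̄) = 3.0000
Denominator Σ(Δz_t−Δz̄)² = 34.0000
r_1(Δz) = 3.0000 / 34.0000 = 0.088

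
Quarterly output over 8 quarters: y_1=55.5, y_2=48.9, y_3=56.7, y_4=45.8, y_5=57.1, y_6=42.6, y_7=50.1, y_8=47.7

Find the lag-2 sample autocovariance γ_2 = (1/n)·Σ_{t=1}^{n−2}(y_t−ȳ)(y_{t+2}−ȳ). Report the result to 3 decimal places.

Mean ȳ = (55.5 + 48.9 + 56.7 + 45.8 + 57.1 + 42.6 + 50.1 + 47.7)/8 = 50.5500
Deviations: 4.9500, -1.6500, 6.1500, -4.7500, 6.5500, -7.9500, -0.4500, -2.8500
Σ_{t=1}^{6}(y_t−ȳ)(y_{t+2}−ȳ) = 136.0350
γ_2 = 136.0350 / 8 = 17.004

17.004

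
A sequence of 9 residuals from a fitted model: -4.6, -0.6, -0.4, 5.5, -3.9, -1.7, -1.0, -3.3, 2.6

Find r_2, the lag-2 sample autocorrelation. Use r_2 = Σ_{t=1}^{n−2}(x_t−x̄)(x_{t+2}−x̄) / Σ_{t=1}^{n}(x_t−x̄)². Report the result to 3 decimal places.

Mean x̄ = (-4.6 − 0.6 − 0.4 + 5.5 − 3.9 − 1.7 − 1.0 − 3.3 + 2.6)/9 = -0.8222
Numerator Σ_{t=1}^{7}(x_t−x̄)(x_{t+2}−x̄) = -4.9254
Denominator Σ(x_t−x̄)² = 82.5956
r_2 = -4.9254 / 82.5956 = -0.060

-0.060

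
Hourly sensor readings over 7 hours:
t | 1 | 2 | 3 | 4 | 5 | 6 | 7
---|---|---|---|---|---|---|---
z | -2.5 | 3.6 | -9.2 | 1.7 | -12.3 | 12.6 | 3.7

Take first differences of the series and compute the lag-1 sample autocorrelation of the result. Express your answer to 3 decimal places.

First differences Δz: 6.1, -12.8, 10.9, -14.0, 24.9, -8.9
Mean of differences = 1.0333
Numerator Σ(Δz_t−Δz̄)(Δz_{t+1}−Δz̄) = -950.7778
Denominator Σ(Δz_t−Δz̄)² = 1208.6733
r_1(Δz) = -950.7778 / 1208.6733 = -0.787

-0.787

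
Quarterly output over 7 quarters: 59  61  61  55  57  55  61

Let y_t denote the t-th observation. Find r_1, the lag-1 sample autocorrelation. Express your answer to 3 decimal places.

0.005

Mean ȳ = (59 + 61 + 61 + 55 + 57 + 55 + 61)/7 = 58.4286
Deviations from mean: 0.5714, 2.5714, 2.5714, -3.4286, -1.4286, -3.4286, 2.5714
Σ(y_t−ȳ)(y_{t+1}−ȳ) = (1.4694) + (6.6122) + (-8.8163) + (4.8980) + (4.8980) + (-8.8163) = 0.2449
Denominator Σ(y_t−ȳ)² = 45.7143
r_1 = 0.2449 / 45.7143 = 0.005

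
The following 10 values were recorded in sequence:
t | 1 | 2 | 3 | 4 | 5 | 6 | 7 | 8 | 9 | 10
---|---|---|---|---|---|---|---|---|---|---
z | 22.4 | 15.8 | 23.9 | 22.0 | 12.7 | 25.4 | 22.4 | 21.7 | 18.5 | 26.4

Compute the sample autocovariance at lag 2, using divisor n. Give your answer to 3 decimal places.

-2.935

Mean z̄ = (22.4 + 15.8 + 23.9 + 22.0 + 12.7 + 25.4 + 22.4 + 21.7 + 18.5 + 26.4)/10 = 21.1200
Σ_{t=1}^{8}(z_t−z̄)(z_{t+2}−z̄) = -29.3508
γ_2 = -29.3508 / 10 = -2.935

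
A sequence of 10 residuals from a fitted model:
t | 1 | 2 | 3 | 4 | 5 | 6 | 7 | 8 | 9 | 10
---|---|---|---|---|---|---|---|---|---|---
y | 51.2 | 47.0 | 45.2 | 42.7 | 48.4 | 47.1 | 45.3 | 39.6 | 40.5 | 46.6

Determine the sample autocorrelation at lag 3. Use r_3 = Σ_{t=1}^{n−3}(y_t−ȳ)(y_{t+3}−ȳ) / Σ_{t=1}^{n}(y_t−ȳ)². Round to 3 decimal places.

-0.321

Mean ȳ = (51.2 + 47.0 + 45.2 + 42.7 + 48.4 + 47.1 + 45.3 + 39.6 + 40.5 + 46.6)/10 = 45.3600
Σ(y_t−ȳ)(y_{t+3}−ȳ) = (-15.5344) + (4.9856) + (-0.2784) + (0.1596) + (-17.5104) + (-8.4564) + (-0.0744) = -36.7088
Denominator Σ(y_t−ȳ)² = 114.5040
r_3 = -36.7088 / 114.5040 = -0.321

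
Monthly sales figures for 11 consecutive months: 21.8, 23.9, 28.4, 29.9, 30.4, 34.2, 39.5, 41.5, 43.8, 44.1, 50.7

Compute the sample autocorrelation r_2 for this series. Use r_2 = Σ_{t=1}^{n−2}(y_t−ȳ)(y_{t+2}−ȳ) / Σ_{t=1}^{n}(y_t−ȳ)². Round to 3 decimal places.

Mean ȳ = (21.8 + 23.9 + 28.4 + 29.9 + 30.4 + 34.2 + 39.5 + 41.5 + 43.8 + 44.1 + 50.7)/11 = 35.2909
Numerator Σ_{t=1}^{9}(y_t−ȳ)(y_{t+2}−ȳ) = 388.2253
Denominator Σ(y_t−ȳ)² = 857.1291
r_2 = 388.2253 / 857.1291 = 0.453

0.453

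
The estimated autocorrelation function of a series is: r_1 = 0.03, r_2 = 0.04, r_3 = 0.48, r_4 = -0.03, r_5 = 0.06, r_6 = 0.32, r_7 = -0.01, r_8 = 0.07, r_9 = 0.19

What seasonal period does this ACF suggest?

The largest autocorrelation is r_3 = 0.48, with weaker echoes at lags 6 (0.32) and 9 (0.19); the remaining lags stay at or below 0.07.
The dominant spike at lag 3 indicates a seasonal period of 3.

3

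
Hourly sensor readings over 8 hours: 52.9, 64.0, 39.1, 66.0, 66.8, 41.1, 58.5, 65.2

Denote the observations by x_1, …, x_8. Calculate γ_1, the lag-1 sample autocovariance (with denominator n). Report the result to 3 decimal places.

Mean x̄ = (52.9 + 64.0 + 39.1 + 66.0 + 66.8 + 41.1 + 58.5 + 65.2)/8 = 56.7000
Deviations: -3.8000, 7.3000, -17.6000, 9.3000, 10.1000, -15.6000, 1.8000, 8.5000
Σ_{t=1}^{7}(x_t−x̄)(x_{t+1}−x̄) = -396.3100
γ_1 = -396.3100 / 8 = -49.539

-49.539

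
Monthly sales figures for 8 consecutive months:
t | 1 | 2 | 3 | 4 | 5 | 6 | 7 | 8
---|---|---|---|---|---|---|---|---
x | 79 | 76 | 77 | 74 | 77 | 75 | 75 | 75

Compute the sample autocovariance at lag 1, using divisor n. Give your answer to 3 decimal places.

Mean x̄ = (79 + 76 + 77 + 74 + 77 + 75 + 75 + 75)/8 = 76.0000
Deviations: 3.0000, 0.0000, 1.0000, -2.0000, 1.0000, -1.0000, -1.0000, -1.0000
Σ_{t=1}^{7}(x_t−x̄)(x_{t+1}−x̄) = -3.0000
γ_1 = -3.0000 / 8 = -0.375

-0.375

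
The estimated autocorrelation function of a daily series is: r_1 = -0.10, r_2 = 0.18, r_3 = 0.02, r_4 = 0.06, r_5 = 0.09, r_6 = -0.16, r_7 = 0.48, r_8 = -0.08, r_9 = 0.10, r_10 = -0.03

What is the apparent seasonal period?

The largest autocorrelation is r_7 = 0.48; the remaining lags stay at or below 0.18.
The dominant spike at lag 7 indicates a seasonal period of 7.

7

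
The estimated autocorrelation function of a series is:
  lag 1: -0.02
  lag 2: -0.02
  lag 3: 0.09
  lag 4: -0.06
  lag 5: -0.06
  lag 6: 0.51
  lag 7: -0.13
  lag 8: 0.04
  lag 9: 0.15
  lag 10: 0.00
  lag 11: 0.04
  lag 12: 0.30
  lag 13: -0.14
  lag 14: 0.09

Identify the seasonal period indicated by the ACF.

6

The largest autocorrelation is r_6 = 0.51, with a weaker echo at lag 12 (0.30); the remaining lags stay at or below 0.15.
The dominant spike at lag 6 indicates a seasonal period of 6.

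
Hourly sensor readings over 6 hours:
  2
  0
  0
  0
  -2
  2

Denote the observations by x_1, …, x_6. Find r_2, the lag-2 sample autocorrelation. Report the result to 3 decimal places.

-0.020

Mean x̄ = (2 + 0 + 0 + 0 − 2 + 2)/6 = 0.3333
Deviations from mean: 1.6667, -0.3333, -0.3333, -0.3333, -2.3333, 1.6667
Numerator Σ_{t=1}^{4}(x_t−x̄)(x_{t+2}−x̄) = -0.2222
Denominator Σ(x_t−x̄)² = 11.3333
r_2 = -0.2222 / 11.3333 = -0.020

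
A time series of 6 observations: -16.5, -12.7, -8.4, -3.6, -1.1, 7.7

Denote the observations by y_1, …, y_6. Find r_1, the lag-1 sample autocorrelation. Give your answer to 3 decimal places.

Mean ȳ = (-16.5 − 12.7 − 8.4 − 3.6 − 1.1 + 7.7)/6 = -5.7667
Deviations from mean: -10.7333, -6.9333, -2.6333, 2.1667, 4.6667, 13.4667
Σ(y_t−ȳ)(y_{t+1}−ȳ) = (74.4178) + (18.2578) + (-5.7056) + (10.1111) + (62.8444) = 159.9256
Denominator Σ(y_t−ȳ)² = 378.0333
r_1 = 159.9256 / 378.0333 = 0.423

0.423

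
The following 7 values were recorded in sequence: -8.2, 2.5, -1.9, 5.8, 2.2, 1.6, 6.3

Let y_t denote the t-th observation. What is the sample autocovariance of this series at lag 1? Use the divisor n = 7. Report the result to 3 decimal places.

Mean ȳ = (-8.2 + 2.5 − 1.9 + 5.8 + 2.2 + 1.6 + 6.3)/7 = 1.1857
Deviations: -9.3857, 1.3143, -3.0857, 4.6143, 1.0143, 0.4143, 5.1143
Σ_{t=1}^{6}(y_t−ȳ)(y_{t+1}−ȳ) = -23.4102
γ_1 = -23.4102 / 7 = -3.344

-3.344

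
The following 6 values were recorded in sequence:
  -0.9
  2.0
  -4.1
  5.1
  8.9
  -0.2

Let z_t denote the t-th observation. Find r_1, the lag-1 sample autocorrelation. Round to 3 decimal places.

Mean z̄ = (-0.9 + 2.0 − 4.1 + 5.1 + 8.9 − 0.2)/6 = 1.8000
Deviations from mean: -2.7000, 0.2000, -5.9000, 3.3000, 7.1000, -2.0000
Numerator Σ_{t=1}^{5}(z_t−z̄)(z_{t+1}−z̄) = -11.9600
Denominator Σ(z_t−z̄)² = 107.4400
r_1 = -11.9600 / 107.4400 = -0.111

-0.111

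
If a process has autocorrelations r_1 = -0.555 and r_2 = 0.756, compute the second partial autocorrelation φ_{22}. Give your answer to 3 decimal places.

φ_{22} = (r_2 − r_1²) / (1 − r_1²)
r_1² = (-0.555)² = 0.308025
Numerator = 0.756 − 0.3080 = 0.4480; denominator = 1 − 0.3080 = 0.6920
φ_{22} = 0.4480 / 0.6920 = 0.647

0.647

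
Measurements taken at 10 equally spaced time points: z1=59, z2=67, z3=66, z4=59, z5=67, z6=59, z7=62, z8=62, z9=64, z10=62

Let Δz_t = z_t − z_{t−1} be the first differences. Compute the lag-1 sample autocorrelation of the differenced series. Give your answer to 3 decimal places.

First differences Δz: 8, -1, -7, 8, -8, 3, 0, 2, -2
Mean of differences = 0.3333
Numerator Σ(Δz_t−Δz̄)(Δz_{t+1}−Δz̄) = -148.1111
Denominator Σ(Δz_t−Δz̄)² = 258.0000
r_1(Δz) = -148.1111 / 258.0000 = -0.574

-0.574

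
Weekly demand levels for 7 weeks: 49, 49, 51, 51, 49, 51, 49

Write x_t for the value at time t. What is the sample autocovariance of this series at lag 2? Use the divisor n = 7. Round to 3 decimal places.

Mean x̄ = (49 + 49 + 51 + 51 + 49 + 51 + 49)/7 = 49.8571
Σ_{t=1}^{5}(x_t−x̄)(x_{t+2}−x̄) = -0.8980
γ_2 = -0.8980 / 7 = -0.128

-0.128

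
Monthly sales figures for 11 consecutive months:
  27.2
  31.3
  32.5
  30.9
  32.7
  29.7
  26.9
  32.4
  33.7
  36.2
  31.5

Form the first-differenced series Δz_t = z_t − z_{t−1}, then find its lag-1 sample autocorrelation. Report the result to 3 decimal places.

First differences Δz: 4.1, 1.2, -1.6, 1.8, -3.0, -2.8, 5.5, 1.3, 2.5, -4.7
Mean of differences = 0.4300
Numerator Σ(Δz_t−Δz̄)(Δz_{t+1}−Δz̄) = -15.9219
Denominator Σ(Δz_t−Δz̄)² = 99.3210
r_1(Δz) = -15.9219 / 99.3210 = -0.160

-0.160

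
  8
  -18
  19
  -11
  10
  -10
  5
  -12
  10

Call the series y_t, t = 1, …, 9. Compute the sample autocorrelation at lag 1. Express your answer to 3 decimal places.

Mean ȳ = (8 − 18 + 19 − 11 + 10 − 10 + 5 − 12 + 10)/9 = 0.1111
Numerator Σ_{t=1}^{8}(y_t−ȳ)(y_{t+1}−ȳ) = -1133.1235
Denominator Σ(y_t−ȳ)² = 1338.8889
r_1 = -1133.1235 / 1338.8889 = -0.846

-0.846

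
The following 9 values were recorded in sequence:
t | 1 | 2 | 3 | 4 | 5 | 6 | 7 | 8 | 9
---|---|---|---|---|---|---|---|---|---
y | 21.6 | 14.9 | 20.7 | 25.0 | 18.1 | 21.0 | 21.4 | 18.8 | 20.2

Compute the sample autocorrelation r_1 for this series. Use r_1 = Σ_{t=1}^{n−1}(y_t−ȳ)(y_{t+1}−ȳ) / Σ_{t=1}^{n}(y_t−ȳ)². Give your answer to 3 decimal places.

-0.326

Mean ȳ = (21.6 + 14.9 + 20.7 + 25.0 + 18.1 + 21.0 + 21.4 + 18.8 + 20.2)/9 = 20.1889
Numerator Σ_{t=1}^{8}(y_t−ȳ)(y_{t+1}−ȳ) = -20.1668
Denominator Σ(y_t−ȳ)² = 61.7889
r_1 = -20.1668 / 61.7889 = -0.326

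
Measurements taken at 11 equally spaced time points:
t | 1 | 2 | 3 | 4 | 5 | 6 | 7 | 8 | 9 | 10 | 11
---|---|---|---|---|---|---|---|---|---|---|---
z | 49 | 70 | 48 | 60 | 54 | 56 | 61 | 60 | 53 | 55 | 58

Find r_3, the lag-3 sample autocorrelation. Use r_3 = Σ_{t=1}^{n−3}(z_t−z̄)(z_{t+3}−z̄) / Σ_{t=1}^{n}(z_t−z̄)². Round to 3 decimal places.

-0.134

Mean z̄ = (49 + 70 + 48 + 60 + 54 + 56 + 61 + 60 + 53 + 55 + 58)/11 = 56.7273
Numerator Σ_{t=1}^{8}(z_t−z̄)(z_{t+3}−z̄) = -50.5868
Denominator Σ(z_t−z̄)² = 378.1818
r_3 = -50.5868 / 378.1818 = -0.134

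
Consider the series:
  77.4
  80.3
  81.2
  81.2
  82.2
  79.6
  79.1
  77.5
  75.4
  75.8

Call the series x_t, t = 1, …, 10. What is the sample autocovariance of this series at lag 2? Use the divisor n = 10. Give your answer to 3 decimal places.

Mean x̄ = (77.4 + 80.3 + 81.2 + 81.2 + 82.2 + 79.6 + 79.1 + 77.5 + 75.4 + 75.8)/10 = 78.9700
Σ_{t=1}^{8}(x_t−x̄)(x_{t+2}−x̄) = 11.7622
γ_2 = 11.7622 / 10 = 1.176

1.176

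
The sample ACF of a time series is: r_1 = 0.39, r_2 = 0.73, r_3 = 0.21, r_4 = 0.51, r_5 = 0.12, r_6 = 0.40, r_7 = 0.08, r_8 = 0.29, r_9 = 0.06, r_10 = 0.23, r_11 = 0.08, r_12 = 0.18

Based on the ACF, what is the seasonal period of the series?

2

The largest autocorrelation is r_2 = 0.73, with weaker echoes at lags 4 (0.51) and 6 (0.40); the remaining lags stay at or below 0.39.
The dominant spike at lag 2 indicates a seasonal period of 2.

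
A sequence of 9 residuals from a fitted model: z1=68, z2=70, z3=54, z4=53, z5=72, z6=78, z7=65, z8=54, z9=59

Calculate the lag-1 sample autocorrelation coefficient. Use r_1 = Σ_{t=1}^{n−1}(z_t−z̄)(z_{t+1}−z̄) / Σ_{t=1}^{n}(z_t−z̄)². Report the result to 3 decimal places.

Mean z̄ = (68 + 70 + 54 + 53 + 72 + 78 + 65 + 54 + 59)/9 = 63.6667
Numerator Σ_{t=1}^{8}(z_t−z̄)(z_{t+1}−z̄) = 151.2222
Denominator Σ(z_t−z̄)² = 658.0000
r_1 = 151.2222 / 658.0000 = 0.230

0.230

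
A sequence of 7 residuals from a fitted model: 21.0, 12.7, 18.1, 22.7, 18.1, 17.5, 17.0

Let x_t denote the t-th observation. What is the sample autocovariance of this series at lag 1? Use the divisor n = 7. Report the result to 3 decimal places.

-2.132

Mean x̄ = (21.0 + 12.7 + 18.1 + 22.7 + 18.1 + 17.5 + 17.0)/7 = 18.1571
Σ_{t=1}^{6}(x_t−x̄)(x_{t+1}−x̄) = -14.9233
γ_1 = -14.9233 / 7 = -2.132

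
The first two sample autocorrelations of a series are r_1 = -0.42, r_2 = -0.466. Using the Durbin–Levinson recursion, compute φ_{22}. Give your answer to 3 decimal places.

φ_{22} = (r_2 − r_1²) / (1 − r_1²)
r_1² = (-0.42)² = 0.1764
Numerator = -0.466 − 0.1764 = -0.6424; denominator = 1 − 0.1764 = 0.8236
φ_{22} = -0.6424 / 0.8236 = -0.780

-0.780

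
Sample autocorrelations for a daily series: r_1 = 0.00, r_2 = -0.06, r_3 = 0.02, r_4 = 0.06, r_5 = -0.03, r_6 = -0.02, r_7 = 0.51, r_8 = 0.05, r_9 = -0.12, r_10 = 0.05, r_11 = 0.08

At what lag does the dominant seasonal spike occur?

7

The largest autocorrelation is r_7 = 0.51; the remaining lags stay at or below 0.08.
The dominant spike at lag 7 indicates a seasonal period of 7.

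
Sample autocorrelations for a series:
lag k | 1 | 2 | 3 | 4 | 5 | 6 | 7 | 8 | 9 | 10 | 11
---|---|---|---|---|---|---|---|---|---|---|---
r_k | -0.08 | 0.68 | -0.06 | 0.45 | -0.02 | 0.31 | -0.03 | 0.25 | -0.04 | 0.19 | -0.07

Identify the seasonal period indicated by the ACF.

The largest autocorrelation is r_2 = 0.68, with weaker echoes at lags 4 (0.45), 6 (0.31), 8 (0.25) and 10 (0.19); the remaining lags stay at or below -0.02.
The dominant spike at lag 2 indicates a seasonal period of 2.

2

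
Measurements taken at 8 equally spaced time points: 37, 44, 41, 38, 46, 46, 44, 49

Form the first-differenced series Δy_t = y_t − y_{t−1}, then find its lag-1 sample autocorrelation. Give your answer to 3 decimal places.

First differences Δy: 7, -3, -3, 8, 0, -2, 5
Mean of differences = 1.7143
Numerator Σ(Δy_t−Δȳ)(Δy_{t+1}−Δȳ) = -48.9388
Denominator Σ(Δy_t−Δȳ)² = 139.4286
r_1(Δy) = -48.9388 / 139.4286 = -0.351

-0.351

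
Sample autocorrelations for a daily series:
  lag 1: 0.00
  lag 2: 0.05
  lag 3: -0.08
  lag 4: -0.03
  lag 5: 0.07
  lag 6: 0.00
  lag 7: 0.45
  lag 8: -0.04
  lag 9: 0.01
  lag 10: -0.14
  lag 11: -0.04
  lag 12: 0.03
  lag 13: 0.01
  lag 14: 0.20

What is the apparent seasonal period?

7

The largest autocorrelation is r_7 = 0.45, with a weaker echo at lag 14 (0.20); the remaining lags stay at or below 0.07.
The dominant spike at lag 7 indicates a seasonal period of 7.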